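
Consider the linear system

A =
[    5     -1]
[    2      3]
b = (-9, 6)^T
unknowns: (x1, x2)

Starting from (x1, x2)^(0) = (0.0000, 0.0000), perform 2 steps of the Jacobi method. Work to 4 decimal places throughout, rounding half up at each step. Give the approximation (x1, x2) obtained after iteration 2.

Iteration 1:
  x1 = (-9 - (-1)·0.0000) / (5) = -1.8000
  x2 = (6 - (2)·0.0000) / (3) = 2.0000
Iteration 2:
  x1 = (-9 - (-1)·2.0000) / (5) = -1.4000
  x2 = (6 - (2)·-1.8000) / (3) = 3.2000

(-1.4000, 3.2000)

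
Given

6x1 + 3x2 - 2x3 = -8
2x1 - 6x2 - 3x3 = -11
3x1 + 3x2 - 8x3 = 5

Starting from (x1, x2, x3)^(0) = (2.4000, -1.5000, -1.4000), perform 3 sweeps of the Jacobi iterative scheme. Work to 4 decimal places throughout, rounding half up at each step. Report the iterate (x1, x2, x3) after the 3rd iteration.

(-2.0698, 0.6858, -1.1758)

Iteration 1:
  x1 = (-8 - (3)·-1.5000 - (-2)·-1.4000) / (6) = -1.0500
  x2 = (-11 - (2)·2.4000 - (-3)·-1.4000) / (-6) = 3.3333
  x3 = (5 - (3)·2.4000 - (3)·-1.5000) / (-8) = -0.2875
Iteration 2:
  x1 = (-8 - (3)·3.3333 - (-2)·-0.2875) / (6) = -3.0958
  x2 = (-11 - (2)·-1.0500 - (-3)·-0.2875) / (-6) = 1.6271
  x3 = (5 - (3)·-1.0500 - (3)·3.3333) / (-8) = 0.2312
Iteration 3:
  x1 = (-8 - (3)·1.6271 - (-2)·0.2312) / (6) = -2.0698
  x2 = (-11 - (2)·-3.0958 - (-3)·0.2312) / (-6) = 0.6858
  x3 = (5 - (3)·-3.0958 - (3)·1.6271) / (-8) = -1.1758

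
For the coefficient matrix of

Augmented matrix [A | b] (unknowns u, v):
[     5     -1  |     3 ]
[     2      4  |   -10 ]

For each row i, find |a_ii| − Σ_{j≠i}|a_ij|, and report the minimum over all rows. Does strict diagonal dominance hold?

row 1: |5| − (1) = 4
row 2: |4| − (2) = 2
minimum over rows = 2 → strictly diagonally dominant (convergence guaranteed)

2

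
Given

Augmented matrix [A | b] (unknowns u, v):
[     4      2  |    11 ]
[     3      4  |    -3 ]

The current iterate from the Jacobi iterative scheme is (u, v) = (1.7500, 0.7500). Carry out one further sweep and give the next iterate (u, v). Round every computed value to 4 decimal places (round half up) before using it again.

One sweep:
  u = (11 - (2)·0.7500) / (4) = 2.3750
  v = (-3 - (3)·1.7500) / (4) = -2.0625

(2.3750, -2.0625)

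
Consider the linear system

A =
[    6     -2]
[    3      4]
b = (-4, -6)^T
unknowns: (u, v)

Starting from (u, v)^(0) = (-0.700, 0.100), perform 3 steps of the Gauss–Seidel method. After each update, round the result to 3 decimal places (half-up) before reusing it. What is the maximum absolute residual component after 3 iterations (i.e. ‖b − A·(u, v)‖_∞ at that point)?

0.138

Iteration 1:
  u = (-4 - (-2)·0.100) / (6) = -0.633
  v = (-6 - (3)·-0.633) / (4) = -1.025
Iteration 2:
  u = (-4 - (-2)·-1.025) / (6) = -1.008
  v = (-6 - (3)·-1.008) / (4) = -0.744
Iteration 3:
  u = (-4 - (-2)·-0.744) / (6) = -0.915
  v = (-6 - (3)·-0.915) / (4) = -0.814
Residual b − A·x = (-0.138, 0.001); ∞-norm = 0.138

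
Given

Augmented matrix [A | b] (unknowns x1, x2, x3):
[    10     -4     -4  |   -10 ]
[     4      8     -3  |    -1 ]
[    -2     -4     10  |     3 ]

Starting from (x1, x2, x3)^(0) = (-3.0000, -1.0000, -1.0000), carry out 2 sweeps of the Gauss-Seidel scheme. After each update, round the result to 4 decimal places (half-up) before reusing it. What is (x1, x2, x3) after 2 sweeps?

Iteration 1:
  x1 = (-10 - (-4)·-1.0000 - (-4)·-1.0000) / (10) = -1.8000
  x2 = (-1 - (4)·-1.8000 - (-3)·-1.0000) / (8) = 0.4000
  x3 = (3 - (-2)·-1.8000 - (-4)·0.4000) / (10) = 0.1000
Iteration 2:
  x1 = (-10 - (-4)·0.4000 - (-4)·0.1000) / (10) = -0.8000
  x2 = (-1 - (4)·-0.8000 - (-3)·0.1000) / (8) = 0.3125
  x3 = (3 - (-2)·-0.8000 - (-4)·0.3125) / (10) = 0.2650

(-0.8000, 0.3125, 0.2650)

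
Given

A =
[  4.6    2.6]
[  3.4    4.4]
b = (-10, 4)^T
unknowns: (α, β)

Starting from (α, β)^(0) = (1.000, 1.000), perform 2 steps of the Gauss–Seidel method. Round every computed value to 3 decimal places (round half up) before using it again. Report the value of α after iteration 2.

-3.884

Iteration 1:
  α = (-10 - (2.6)·1.000) / (4.6) = -2.739
  β = (4 - (3.4)·-2.739) / (4.4) = 3.026
Iteration 2:
  α = (-10 - (2.6)·3.026) / (4.6) = -3.884
  β = (4 - (3.4)·-3.884) / (4.4) = 3.910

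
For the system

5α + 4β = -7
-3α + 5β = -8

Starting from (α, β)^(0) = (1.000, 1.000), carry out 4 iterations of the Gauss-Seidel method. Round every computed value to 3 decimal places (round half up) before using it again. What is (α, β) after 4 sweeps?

Iteration 1:
  α = (-7 - (4)·1.000) / (5) = -2.200
  β = (-8 - (-3)·-2.200) / (5) = -2.920
Iteration 2:
  α = (-7 - (4)·-2.920) / (5) = 0.936
  β = (-8 - (-3)·0.936) / (5) = -1.038
Iteration 3:
  α = (-7 - (4)·-1.038) / (5) = -0.570
  β = (-8 - (-3)·-0.570) / (5) = -1.942
Iteration 4:
  α = (-7 - (4)·-1.942) / (5) = 0.154
  β = (-8 - (-3)·0.154) / (5) = -1.508

(0.154, -1.508)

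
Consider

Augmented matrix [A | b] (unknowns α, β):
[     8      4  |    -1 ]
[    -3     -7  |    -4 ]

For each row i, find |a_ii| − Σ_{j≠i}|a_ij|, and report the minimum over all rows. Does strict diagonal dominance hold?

row 1: |8| − (4) = 4
row 2: |-7| − (3) = 4
minimum over rows = 4 → strictly diagonally dominant (convergence guaranteed)

4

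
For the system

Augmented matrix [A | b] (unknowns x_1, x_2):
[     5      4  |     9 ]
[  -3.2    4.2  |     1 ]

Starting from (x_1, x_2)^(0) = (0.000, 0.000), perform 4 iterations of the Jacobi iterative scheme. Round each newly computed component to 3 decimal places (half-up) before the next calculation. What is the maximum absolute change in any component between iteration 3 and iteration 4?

Iteration 1:
  x_1 = (9 - (4)·0.000) / (5) = 1.800
  x_2 = (1 - (-3.2)·0.000) / (4.2) = 0.238
Iteration 2:
  x_1 = (9 - (4)·0.238) / (5) = 1.610
  x_2 = (1 - (-3.2)·1.800) / (4.2) = 1.610
Iteration 3:
  x_1 = (9 - (4)·1.610) / (5) = 0.512
  x_2 = (1 - (-3.2)·1.610) / (4.2) = 1.465
Iteration 4:
  x_1 = (9 - (4)·1.465) / (5) = 0.628
  x_2 = (1 - (-3.2)·0.512) / (4.2) = 0.628
Change: (0.116, -0.837) → max |·| = 0.837

0.837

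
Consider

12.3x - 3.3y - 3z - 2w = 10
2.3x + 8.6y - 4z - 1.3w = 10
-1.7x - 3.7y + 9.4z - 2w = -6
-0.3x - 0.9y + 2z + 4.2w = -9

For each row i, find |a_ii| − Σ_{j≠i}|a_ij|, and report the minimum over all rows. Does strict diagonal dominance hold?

1

row 1: |12.3| − (3.3+3+2) = 4
row 2: |8.6| − (2.3+4+1.3) = 1
row 3: |9.4| − (1.7+3.7+2) = 2
row 4: |4.2| − (0.3+0.9+2) = 1
minimum over rows = 1 → strictly diagonally dominant (convergence guaranteed)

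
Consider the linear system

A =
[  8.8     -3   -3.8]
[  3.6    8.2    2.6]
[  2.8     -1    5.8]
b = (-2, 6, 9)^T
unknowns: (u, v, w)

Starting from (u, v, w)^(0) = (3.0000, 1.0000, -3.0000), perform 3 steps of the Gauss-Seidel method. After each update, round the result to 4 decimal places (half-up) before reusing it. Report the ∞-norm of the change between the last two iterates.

1.8132

Iteration 1:
  u = (-2 - (-3)·1.0000 - (-3.8)·-3.0000) / (8.8) = -1.1818
  v = (6 - (3.6)·-1.1818 - (2.6)·-3.0000) / (8.2) = 2.2018
  w = (9 - (2.8)·-1.1818 - (-1)·2.2018) / (5.8) = 2.5019
Iteration 2:
  u = (-2 - (-3)·2.2018 - (-3.8)·2.5019) / (8.8) = 1.6037
  v = (6 - (3.6)·1.6037 - (2.6)·2.5019) / (8.2) = -0.7656
  w = (9 - (2.8)·1.6037 - (-1)·-0.7656) / (5.8) = 0.6455
Iteration 3:
  u = (-2 - (-3)·-0.7656 - (-3.8)·0.6455) / (8.8) = -0.2095
  v = (6 - (3.6)·-0.2095 - (2.6)·0.6455) / (8.2) = 0.6190
  w = (9 - (2.8)·-0.2095 - (-1)·0.6190) / (5.8) = 1.7596
Change: (-1.8132, 1.3846, 1.1141) → max |·| = 1.8132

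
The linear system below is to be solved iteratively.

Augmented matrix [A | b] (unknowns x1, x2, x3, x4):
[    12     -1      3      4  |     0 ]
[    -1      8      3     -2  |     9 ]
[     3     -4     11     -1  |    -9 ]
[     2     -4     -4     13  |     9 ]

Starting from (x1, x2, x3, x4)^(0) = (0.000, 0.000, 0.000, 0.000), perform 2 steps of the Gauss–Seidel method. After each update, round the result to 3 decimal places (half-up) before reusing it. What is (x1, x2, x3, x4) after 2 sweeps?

Iteration 1:
  x1 = (0 - (-1)·0.000 - (3)·0.000 - (4)·0.000) / (12) = 0.000
  x2 = (9 - (-1)·0.000 - (3)·0.000 - (-2)·0.000) / (8) = 1.125
  x3 = (-9 - (3)·0.000 - (-4)·1.125 - (-1)·0.000) / (11) = -0.409
  x4 = (9 - (2)·0.000 - (-4)·1.125 - (-4)·-0.409) / (13) = 0.913
Iteration 2:
  x1 = (0 - (-1)·1.125 - (3)·-0.409 - (4)·0.913) / (12) = -0.108
  x2 = (9 - (-1)·-0.108 - (3)·-0.409 - (-2)·0.913) / (8) = 1.493
  x3 = (-9 - (3)·-0.108 - (-4)·1.493 - (-1)·0.913) / (11) = -0.163
  x4 = (9 - (2)·-0.108 - (-4)·1.493 - (-4)·-0.163) / (13) = 1.118

(-0.108, 1.493, -0.163, 1.118)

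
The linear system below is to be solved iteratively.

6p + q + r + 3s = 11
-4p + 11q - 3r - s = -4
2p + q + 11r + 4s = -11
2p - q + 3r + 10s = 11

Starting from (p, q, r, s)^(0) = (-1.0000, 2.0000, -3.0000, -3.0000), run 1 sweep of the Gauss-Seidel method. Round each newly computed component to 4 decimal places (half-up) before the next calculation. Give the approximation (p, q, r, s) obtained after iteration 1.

Iteration 1:
  p = (11 - (1)·2.0000 - (1)·-3.0000 - (3)·-3.0000) / (6) = 3.5000
  q = (-4 - (-4)·3.5000 - (-3)·-3.0000 - (-1)·-3.0000) / (11) = -0.1818
  r = (-11 - (2)·3.5000 - (1)·-0.1818 - (4)·-3.0000) / (11) = -0.5289
  s = (11 - (2)·3.5000 - (-1)·-0.1818 - (3)·-0.5289) / (10) = 0.5405

(3.5000, -0.1818, -0.5289, 0.5405)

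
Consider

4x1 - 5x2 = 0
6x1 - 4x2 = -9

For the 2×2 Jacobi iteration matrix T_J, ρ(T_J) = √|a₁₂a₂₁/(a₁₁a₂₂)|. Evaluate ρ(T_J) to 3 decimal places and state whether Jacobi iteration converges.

1.369

a₁₂a₂₁/(a₁₁a₂₂) = (-5)·(6) / ((4)·(-4)) = 1.875000
ρ = √|1.875000| = √1.875000 = 1.369
ρ > 1, so Jacobi diverges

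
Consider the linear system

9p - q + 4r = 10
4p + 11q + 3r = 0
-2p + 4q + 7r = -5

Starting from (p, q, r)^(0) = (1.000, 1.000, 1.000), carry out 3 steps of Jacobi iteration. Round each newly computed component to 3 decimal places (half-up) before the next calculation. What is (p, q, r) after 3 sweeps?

(1.167, -0.505, -0.284)

Iteration 1:
  p = (10 - (-1)·1.000 - (4)·1.000) / (9) = 0.778
  q = (0 - (4)·1.000 - (3)·1.000) / (11) = -0.636
  r = (-5 - (-2)·1.000 - (4)·1.000) / (7) = -1.000
Iteration 2:
  p = (10 - (-1)·-0.636 - (4)·-1.000) / (9) = 1.485
  q = (0 - (4)·0.778 - (3)·-1.000) / (11) = -0.010
  r = (-5 - (-2)·0.778 - (4)·-0.636) / (7) = -0.129
Iteration 3:
  p = (10 - (-1)·-0.010 - (4)·-0.129) / (9) = 1.167
  q = (0 - (4)·1.485 - (3)·-0.129) / (11) = -0.505
  r = (-5 - (-2)·1.485 - (4)·-0.010) / (7) = -0.284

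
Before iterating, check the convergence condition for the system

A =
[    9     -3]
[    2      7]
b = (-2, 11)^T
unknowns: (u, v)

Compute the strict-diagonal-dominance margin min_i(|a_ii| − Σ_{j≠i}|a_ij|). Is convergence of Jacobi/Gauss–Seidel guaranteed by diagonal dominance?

row 1: |9| − (3) = 6
row 2: |7| − (2) = 5
minimum over rows = 5 → strictly diagonally dominant (convergence guaranteed)

5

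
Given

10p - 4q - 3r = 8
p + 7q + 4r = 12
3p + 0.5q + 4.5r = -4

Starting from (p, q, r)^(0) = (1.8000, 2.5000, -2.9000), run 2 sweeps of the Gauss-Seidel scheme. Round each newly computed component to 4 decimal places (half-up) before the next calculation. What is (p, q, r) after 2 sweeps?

(1.5348, 2.5629, -2.1969)

Iteration 1:
  p = (8 - (-4)·2.5000 - (-3)·-2.9000) / (10) = 0.9300
  q = (12 - (1)·0.9300 - (4)·-2.9000) / (7) = 3.2386
  r = (-4 - (3)·0.9300 - (0.5)·3.2386) / (4.5) = -1.8687
Iteration 2:
  p = (8 - (-4)·3.2386 - (-3)·-1.8687) / (10) = 1.5348
  q = (12 - (1)·1.5348 - (4)·-1.8687) / (7) = 2.5629
  r = (-4 - (3)·1.5348 - (0.5)·2.5629) / (4.5) = -2.1969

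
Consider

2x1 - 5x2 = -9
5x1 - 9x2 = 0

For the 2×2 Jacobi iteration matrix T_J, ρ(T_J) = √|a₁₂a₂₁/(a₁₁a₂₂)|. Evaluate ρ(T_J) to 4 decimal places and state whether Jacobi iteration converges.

a₁₂a₂₁/(a₁₁a₂₂) = (-5)·(5) / ((2)·(-9)) = 1.388889
ρ = √|1.388889| = √1.388889 = 1.1785
ρ > 1, so Jacobi diverges

1.1785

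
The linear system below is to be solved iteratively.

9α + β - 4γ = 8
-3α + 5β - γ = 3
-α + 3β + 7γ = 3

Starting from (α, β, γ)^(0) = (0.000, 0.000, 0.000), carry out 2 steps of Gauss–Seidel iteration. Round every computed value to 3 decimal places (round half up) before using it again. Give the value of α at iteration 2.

Iteration 1:
  α = (8 - (1)·0.000 - (-4)·0.000) / (9) = 0.889
  β = (3 - (-3)·0.889 - (-1)·0.000) / (5) = 1.133
  γ = (3 - (-1)·0.889 - (3)·1.133) / (7) = 0.070
Iteration 2:
  α = (8 - (1)·1.133 - (-4)·0.070) / (9) = 0.794
  β = (3 - (-3)·0.794 - (-1)·0.070) / (5) = 1.090
  γ = (3 - (-1)·0.794 - (3)·1.090) / (7) = 0.075

0.794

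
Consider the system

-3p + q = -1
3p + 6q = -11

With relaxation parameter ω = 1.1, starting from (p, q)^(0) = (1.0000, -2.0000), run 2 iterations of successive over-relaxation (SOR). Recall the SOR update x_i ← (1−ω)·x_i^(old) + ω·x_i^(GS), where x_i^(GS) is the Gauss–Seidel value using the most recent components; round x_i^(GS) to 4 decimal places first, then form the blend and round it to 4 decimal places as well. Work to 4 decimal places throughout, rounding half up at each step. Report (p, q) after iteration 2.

(-0.1587, -1.7734)

Iteration 1:
  p: GS value = (-1 - (1)·-2.0000) / (-3) = -0.3333;  p ← (1−ω)·1.0000 + ω·-0.3333 = -0.4666
  q: GS value = (-11 - (3)·-0.4666) / (6) = -1.6000;  q ← (1−ω)·-2.0000 + ω·-1.6000 = -1.5600
Iteration 2:
  p: GS value = (-1 - (1)·-1.5600) / (-3) = -0.1867;  p ← (1−ω)·-0.4666 + ω·-0.1867 = -0.1587
  q: GS value = (-11 - (3)·-0.1587) / (6) = -1.7540;  q ← (1−ω)·-1.5600 + ω·-1.7540 = -1.7734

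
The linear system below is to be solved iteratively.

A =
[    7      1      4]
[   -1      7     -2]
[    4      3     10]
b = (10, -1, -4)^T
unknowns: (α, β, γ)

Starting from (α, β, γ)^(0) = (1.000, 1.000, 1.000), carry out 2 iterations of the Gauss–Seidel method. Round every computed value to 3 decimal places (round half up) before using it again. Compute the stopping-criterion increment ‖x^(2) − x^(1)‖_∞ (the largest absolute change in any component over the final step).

Iteration 1:
  α = (10 - (1)·1.000 - (4)·1.000) / (7) = 0.714
  β = (-1 - (-1)·0.714 - (-2)·1.000) / (7) = 0.245
  γ = (-4 - (4)·0.714 - (3)·0.245) / (10) = -0.759
Iteration 2:
  α = (10 - (1)·0.245 - (4)·-0.759) / (7) = 1.827
  β = (-1 - (-1)·1.827 - (-2)·-0.759) / (7) = -0.099
  γ = (-4 - (4)·1.827 - (3)·-0.099) / (10) = -1.101
Change: (1.113, -0.344, -0.342) → max |·| = 1.113

1.113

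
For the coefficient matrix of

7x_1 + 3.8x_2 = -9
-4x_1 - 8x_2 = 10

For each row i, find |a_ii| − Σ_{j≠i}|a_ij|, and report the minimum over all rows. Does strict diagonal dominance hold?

row 1: |7| − (3.8) = 3.2
row 2: |-8| − (4) = 4
minimum over rows = 3.2 → strictly diagonally dominant (convergence guaranteed)

3.2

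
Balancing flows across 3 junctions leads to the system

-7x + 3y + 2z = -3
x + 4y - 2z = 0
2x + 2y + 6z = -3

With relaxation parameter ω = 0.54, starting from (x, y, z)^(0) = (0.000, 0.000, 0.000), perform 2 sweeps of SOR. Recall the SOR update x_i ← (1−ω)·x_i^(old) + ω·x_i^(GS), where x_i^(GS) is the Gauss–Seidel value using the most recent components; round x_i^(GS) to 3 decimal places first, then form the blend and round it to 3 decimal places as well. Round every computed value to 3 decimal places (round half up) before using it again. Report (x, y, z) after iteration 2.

Iteration 1:
  x: GS value = (-3 - (3)·0.000 - (2)·0.000) / (-7) = 0.429;  x ← (1−ω)·0.000 + ω·0.429 = 0.232
  y: GS value = (0 - (1)·0.232 - (-2)·0.000) / (4) = -0.058;  y ← (1−ω)·0.000 + ω·-0.058 = -0.031
  z: GS value = (-3 - (2)·0.232 - (2)·-0.031) / (6) = -0.567;  z ← (1−ω)·0.000 + ω·-0.567 = -0.306
Iteration 2:
  x: GS value = (-3 - (3)·-0.031 - (2)·-0.306) / (-7) = 0.328;  x ← (1−ω)·0.232 + ω·0.328 = 0.284
  y: GS value = (0 - (1)·0.284 - (-2)·-0.306) / (4) = -0.224;  y ← (1−ω)·-0.031 + ω·-0.224 = -0.135
  z: GS value = (-3 - (2)·0.284 - (2)·-0.135) / (6) = -0.550;  z ← (1−ω)·-0.306 + ω·-0.550 = -0.438

(0.284, -0.135, -0.438)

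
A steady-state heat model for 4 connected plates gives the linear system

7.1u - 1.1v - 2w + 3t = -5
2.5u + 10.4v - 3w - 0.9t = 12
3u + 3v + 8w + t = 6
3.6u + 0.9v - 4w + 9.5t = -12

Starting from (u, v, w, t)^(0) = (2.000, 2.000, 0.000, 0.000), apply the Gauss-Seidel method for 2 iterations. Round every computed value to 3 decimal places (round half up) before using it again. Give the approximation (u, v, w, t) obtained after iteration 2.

(0.055, 1.173, 0.421, -1.218)

Iteration 1:
  u = (-5 - (-1.1)·2.000 - (-2)·0.000 - (3)·0.000) / (7.1) = -0.394
  v = (12 - (2.5)·-0.394 - (-3)·0.000 - (-0.9)·0.000) / (10.4) = 1.249
  w = (6 - (3)·-0.394 - (3)·1.249 - (1)·0.000) / (8) = 0.429
  t = (-12 - (3.6)·-0.394 - (0.9)·1.249 - (-4)·0.429) / (9.5) = -1.052
Iteration 2:
  u = (-5 - (-1.1)·1.249 - (-2)·0.429 - (3)·-1.052) / (7.1) = 0.055
  v = (12 - (2.5)·0.055 - (-3)·0.429 - (-0.9)·-1.052) / (10.4) = 1.173
  w = (6 - (3)·0.055 - (3)·1.173 - (1)·-1.052) / (8) = 0.421
  t = (-12 - (3.6)·0.055 - (0.9)·1.173 - (-4)·0.421) / (9.5) = -1.218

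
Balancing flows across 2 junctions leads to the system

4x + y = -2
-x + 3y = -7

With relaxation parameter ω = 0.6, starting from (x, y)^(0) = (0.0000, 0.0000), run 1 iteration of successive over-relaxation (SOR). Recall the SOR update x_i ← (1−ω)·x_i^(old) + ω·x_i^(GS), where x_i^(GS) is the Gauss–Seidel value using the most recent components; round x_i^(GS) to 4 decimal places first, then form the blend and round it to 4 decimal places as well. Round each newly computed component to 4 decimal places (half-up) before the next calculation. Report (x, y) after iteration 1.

Iteration 1:
  x: GS value = (-2 - (1)·0.0000) / (4) = -0.5000;  x ← (1−ω)·0.0000 + ω·-0.5000 = -0.3000
  y: GS value = (-7 - (-1)·-0.3000) / (3) = -2.4333;  y ← (1−ω)·0.0000 + ω·-2.4333 = -1.4600

(-0.3000, -1.4600)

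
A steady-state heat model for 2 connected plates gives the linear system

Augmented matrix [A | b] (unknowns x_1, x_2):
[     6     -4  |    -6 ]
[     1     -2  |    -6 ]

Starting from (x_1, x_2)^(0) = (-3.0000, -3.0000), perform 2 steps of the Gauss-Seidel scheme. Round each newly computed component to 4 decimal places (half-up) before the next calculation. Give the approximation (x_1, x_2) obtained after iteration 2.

Iteration 1:
  x_1 = (-6 - (-4)·-3.0000) / (6) = -3.0000
  x_2 = (-6 - (1)·-3.0000) / (-2) = 1.5000
Iteration 2:
  x_1 = (-6 - (-4)·1.5000) / (6) = 0.0000
  x_2 = (-6 - (1)·0.0000) / (-2) = 3.0000

(0.0000, 3.0000)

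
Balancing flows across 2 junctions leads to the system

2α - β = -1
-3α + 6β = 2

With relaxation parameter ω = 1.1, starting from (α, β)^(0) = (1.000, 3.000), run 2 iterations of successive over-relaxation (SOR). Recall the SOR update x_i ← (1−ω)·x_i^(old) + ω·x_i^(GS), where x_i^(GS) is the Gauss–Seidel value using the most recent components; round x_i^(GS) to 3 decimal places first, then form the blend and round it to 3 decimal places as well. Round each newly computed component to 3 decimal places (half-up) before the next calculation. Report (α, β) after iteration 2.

(-0.311, 0.134)

Iteration 1:
  α: GS value = (-1 - (-1)·3.000) / (2) = 1.000;  α ← (1−ω)·1.000 + ω·1.000 = 1.000
  β: GS value = (2 - (-3)·1.000) / (6) = 0.833;  β ← (1−ω)·3.000 + ω·0.833 = 0.616
Iteration 2:
  α: GS value = (-1 - (-1)·0.616) / (2) = -0.192;  α ← (1−ω)·1.000 + ω·-0.192 = -0.311
  β: GS value = (2 - (-3)·-0.311) / (6) = 0.178;  β ← (1−ω)·0.616 + ω·0.178 = 0.134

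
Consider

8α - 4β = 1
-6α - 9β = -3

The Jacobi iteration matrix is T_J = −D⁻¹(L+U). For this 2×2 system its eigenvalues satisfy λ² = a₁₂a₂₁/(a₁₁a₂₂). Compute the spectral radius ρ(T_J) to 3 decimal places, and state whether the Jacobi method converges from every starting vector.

a₁₂a₂₁/(a₁₁a₂₂) = (-4)·(-6) / ((8)·(-9)) = -0.333333
ρ = √|-0.333333| = √0.333333 = 0.577
ρ < 1, so Jacobi converges

0.577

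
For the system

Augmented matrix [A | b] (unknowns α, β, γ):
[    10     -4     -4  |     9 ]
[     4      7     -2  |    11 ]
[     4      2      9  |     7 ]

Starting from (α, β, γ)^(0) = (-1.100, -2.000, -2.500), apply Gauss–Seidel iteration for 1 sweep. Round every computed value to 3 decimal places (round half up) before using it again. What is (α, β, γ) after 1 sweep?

(-0.900, 1.371, 0.873)

Iteration 1:
  α = (9 - (-4)·-2.000 - (-4)·-2.500) / (10) = -0.900
  β = (11 - (4)·-0.900 - (-2)·-2.500) / (7) = 1.371
  γ = (7 - (4)·-0.900 - (2)·1.371) / (9) = 0.873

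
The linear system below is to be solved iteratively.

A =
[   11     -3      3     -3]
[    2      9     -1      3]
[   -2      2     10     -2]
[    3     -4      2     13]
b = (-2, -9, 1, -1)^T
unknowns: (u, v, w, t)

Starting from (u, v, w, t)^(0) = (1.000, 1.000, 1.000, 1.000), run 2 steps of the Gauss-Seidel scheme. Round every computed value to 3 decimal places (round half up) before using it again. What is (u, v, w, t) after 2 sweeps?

(-0.830, -0.564, -0.067, -0.049)

Iteration 1:
  u = (-2 - (-3)·1.000 - (3)·1.000 - (-3)·1.000) / (11) = 0.091
  v = (-9 - (2)·0.091 - (-1)·1.000 - (3)·1.000) / (9) = -1.242
  w = (1 - (-2)·0.091 - (2)·-1.242 - (-2)·1.000) / (10) = 0.567
  t = (-1 - (3)·0.091 - (-4)·-1.242 - (2)·0.567) / (13) = -0.567
Iteration 2:
  u = (-2 - (-3)·-1.242 - (3)·0.567 - (-3)·-0.567) / (11) = -0.830
  v = (-9 - (2)·-0.830 - (-1)·0.567 - (3)·-0.567) / (9) = -0.564
  w = (1 - (-2)·-0.830 - (2)·-0.564 - (-2)·-0.567) / (10) = -0.067
  t = (-1 - (3)·-0.830 - (-4)·-0.564 - (2)·-0.067) / (13) = -0.049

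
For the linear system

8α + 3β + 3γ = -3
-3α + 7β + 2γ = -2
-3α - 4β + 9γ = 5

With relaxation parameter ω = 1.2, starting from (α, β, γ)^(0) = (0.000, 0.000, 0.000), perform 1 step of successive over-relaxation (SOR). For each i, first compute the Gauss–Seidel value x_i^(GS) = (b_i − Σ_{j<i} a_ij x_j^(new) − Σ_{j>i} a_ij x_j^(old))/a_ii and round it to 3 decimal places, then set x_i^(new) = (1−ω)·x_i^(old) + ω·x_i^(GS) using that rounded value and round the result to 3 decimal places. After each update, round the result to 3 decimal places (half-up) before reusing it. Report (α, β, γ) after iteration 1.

(-0.450, -0.575, 0.180)

Iteration 1:
  α: GS value = (-3 - (3)·0.000 - (3)·0.000) / (8) = -0.375;  α ← (1−ω)·0.000 + ω·-0.375 = -0.450
  β: GS value = (-2 - (-3)·-0.450 - (2)·0.000) / (7) = -0.479;  β ← (1−ω)·0.000 + ω·-0.479 = -0.575
  γ: GS value = (5 - (-3)·-0.450 - (-4)·-0.575) / (9) = 0.150;  γ ← (1−ω)·0.000 + ω·0.150 = 0.180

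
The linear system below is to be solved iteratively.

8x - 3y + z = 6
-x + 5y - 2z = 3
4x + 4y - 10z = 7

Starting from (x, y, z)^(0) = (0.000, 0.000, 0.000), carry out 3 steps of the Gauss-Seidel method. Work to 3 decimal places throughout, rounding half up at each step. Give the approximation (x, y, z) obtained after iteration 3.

(1.035, 0.817, 0.041)

Iteration 1:
  x = (6 - (-3)·0.000 - (1)·0.000) / (8) = 0.750
  y = (3 - (-1)·0.750 - (-2)·0.000) / (5) = 0.750
  z = (7 - (4)·0.750 - (4)·0.750) / (-10) = -0.100
Iteration 2:
  x = (6 - (-3)·0.750 - (1)·-0.100) / (8) = 1.044
  y = (3 - (-1)·1.044 - (-2)·-0.100) / (5) = 0.769
  z = (7 - (4)·1.044 - (4)·0.769) / (-10) = 0.025
Iteration 3:
  x = (6 - (-3)·0.769 - (1)·0.025) / (8) = 1.035
  y = (3 - (-1)·1.035 - (-2)·0.025) / (5) = 0.817
  z = (7 - (4)·1.035 - (4)·0.817) / (-10) = 0.041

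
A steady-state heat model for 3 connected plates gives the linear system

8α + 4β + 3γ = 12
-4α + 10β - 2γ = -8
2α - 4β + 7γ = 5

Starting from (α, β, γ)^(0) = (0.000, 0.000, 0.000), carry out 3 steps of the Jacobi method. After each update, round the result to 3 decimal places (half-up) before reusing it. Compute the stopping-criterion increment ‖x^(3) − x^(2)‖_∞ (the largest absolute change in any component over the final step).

0.386

Iteration 1:
  α = (12 - (4)·0.000 - (3)·0.000) / (8) = 1.500
  β = (-8 - (-4)·0.000 - (-2)·0.000) / (10) = -0.800
  γ = (5 - (2)·0.000 - (-4)·0.000) / (7) = 0.714
Iteration 2:
  α = (12 - (4)·-0.800 - (3)·0.714) / (8) = 1.632
  β = (-8 - (-4)·1.500 - (-2)·0.714) / (10) = -0.057
  γ = (5 - (2)·1.500 - (-4)·-0.800) / (7) = -0.171
Iteration 3:
  α = (12 - (4)·-0.057 - (3)·-0.171) / (8) = 1.593
  β = (-8 - (-4)·1.632 - (-2)·-0.171) / (10) = -0.181
  γ = (5 - (2)·1.632 - (-4)·-0.057) / (7) = 0.215
Change: (-0.039, -0.124, 0.386) → max |·| = 0.386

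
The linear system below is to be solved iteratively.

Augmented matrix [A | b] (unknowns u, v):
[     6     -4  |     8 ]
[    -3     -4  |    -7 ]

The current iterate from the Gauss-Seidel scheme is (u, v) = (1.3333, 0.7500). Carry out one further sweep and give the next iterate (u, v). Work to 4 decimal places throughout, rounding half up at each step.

One sweep:
  u = (8 - (-4)·0.7500) / (6) = 1.8333
  v = (-7 - (-3)·1.8333) / (-4) = 0.3750

(1.8333, 0.3750)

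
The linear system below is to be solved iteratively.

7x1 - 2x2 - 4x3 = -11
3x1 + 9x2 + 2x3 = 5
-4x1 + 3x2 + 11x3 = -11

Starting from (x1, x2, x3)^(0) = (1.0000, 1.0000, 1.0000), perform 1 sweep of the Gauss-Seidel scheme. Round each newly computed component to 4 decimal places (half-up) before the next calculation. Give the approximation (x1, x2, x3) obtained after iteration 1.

Iteration 1:
  x1 = (-11 - (-2)·1.0000 - (-4)·1.0000) / (7) = -0.7143
  x2 = (5 - (3)·-0.7143 - (2)·1.0000) / (9) = 0.5714
  x3 = (-11 - (-4)·-0.7143 - (3)·0.5714) / (11) = -1.4156

(-0.7143, 0.5714, -1.4156)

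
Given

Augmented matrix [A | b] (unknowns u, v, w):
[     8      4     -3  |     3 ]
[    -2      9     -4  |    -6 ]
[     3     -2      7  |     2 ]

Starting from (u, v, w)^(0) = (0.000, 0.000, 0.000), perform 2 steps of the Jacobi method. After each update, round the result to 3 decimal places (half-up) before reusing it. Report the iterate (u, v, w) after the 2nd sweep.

(0.816, -0.456, -0.066)

Iteration 1:
  u = (3 - (4)·0.000 - (-3)·0.000) / (8) = 0.375
  v = (-6 - (-2)·0.000 - (-4)·0.000) / (9) = -0.667
  w = (2 - (3)·0.000 - (-2)·0.000) / (7) = 0.286
Iteration 2:
  u = (3 - (4)·-0.667 - (-3)·0.286) / (8) = 0.816
  v = (-6 - (-2)·0.375 - (-4)·0.286) / (9) = -0.456
  w = (2 - (3)·0.375 - (-2)·-0.667) / (7) = -0.066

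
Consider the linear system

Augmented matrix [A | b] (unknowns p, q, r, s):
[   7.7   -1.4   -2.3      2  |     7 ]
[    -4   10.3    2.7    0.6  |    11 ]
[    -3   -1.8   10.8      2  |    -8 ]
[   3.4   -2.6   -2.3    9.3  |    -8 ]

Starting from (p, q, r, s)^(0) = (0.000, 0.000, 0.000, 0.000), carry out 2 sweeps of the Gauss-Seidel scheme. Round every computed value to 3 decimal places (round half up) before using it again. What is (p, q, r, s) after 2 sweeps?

(1.315, 1.694, 0.066, -0.851)

Iteration 1:
  p = (7 - (-1.4)·0.000 - (-2.3)·0.000 - (2)·0.000) / (7.7) = 0.909
  q = (11 - (-4)·0.909 - (2.7)·0.000 - (0.6)·0.000) / (10.3) = 1.421
  r = (-8 - (-3)·0.909 - (-1.8)·1.421 - (2)·0.000) / (10.8) = -0.251
  s = (-8 - (3.4)·0.909 - (-2.6)·1.421 - (-2.3)·-0.251) / (9.3) = -0.857
Iteration 2:
  p = (7 - (-1.4)·1.421 - (-2.3)·-0.251 - (2)·-0.857) / (7.7) = 1.315
  q = (11 - (-4)·1.315 - (2.7)·-0.251 - (0.6)·-0.857) / (10.3) = 1.694
  r = (-8 - (-3)·1.315 - (-1.8)·1.694 - (2)·-0.857) / (10.8) = 0.066
  s = (-8 - (3.4)·1.315 - (-2.6)·1.694 - (-2.3)·0.066) / (9.3) = -0.851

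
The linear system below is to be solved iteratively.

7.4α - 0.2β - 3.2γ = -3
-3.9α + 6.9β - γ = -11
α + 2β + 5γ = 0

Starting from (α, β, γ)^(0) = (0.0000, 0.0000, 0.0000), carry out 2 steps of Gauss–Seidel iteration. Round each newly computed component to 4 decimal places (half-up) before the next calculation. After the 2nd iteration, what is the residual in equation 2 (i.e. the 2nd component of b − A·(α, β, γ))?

-0.1756

Iteration 1:
  α = (-3 - (-0.2)·0.0000 - (-3.2)·0.0000) / (7.4) = -0.4054
  β = (-11 - (-3.9)·-0.4054 - (-1)·0.0000) / (6.9) = -1.8233
  γ = (0 - (1)·-0.4054 - (2)·-1.8233) / (5) = 0.8104
Iteration 2:
  α = (-3 - (-0.2)·-1.8233 - (-3.2)·0.8104) / (7.4) = -0.1042
  β = (-11 - (-3.9)·-0.1042 - (-1)·0.8104) / (6.9) = -1.5356
  γ = (0 - (1)·-0.1042 - (2)·-1.5356) / (5) = 0.6351
Residual b − A·x = (-0.5037, -0.1756, -0.0001)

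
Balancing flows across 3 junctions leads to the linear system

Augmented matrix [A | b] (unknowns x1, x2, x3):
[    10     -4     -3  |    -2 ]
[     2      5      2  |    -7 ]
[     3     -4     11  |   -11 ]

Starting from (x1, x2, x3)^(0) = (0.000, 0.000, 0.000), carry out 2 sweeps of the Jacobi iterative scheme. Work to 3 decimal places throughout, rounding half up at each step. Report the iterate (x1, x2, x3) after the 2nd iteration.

(-1.060, -0.920, -1.455)

Iteration 1:
  x1 = (-2 - (-4)·0.000 - (-3)·0.000) / (10) = -0.200
  x2 = (-7 - (2)·0.000 - (2)·0.000) / (5) = -1.400
  x3 = (-11 - (3)·0.000 - (-4)·0.000) / (11) = -1.000
Iteration 2:
  x1 = (-2 - (-4)·-1.400 - (-3)·-1.000) / (10) = -1.060
  x2 = (-7 - (2)·-0.200 - (2)·-1.000) / (5) = -0.920
  x3 = (-11 - (3)·-0.200 - (-4)·-1.400) / (11) = -1.455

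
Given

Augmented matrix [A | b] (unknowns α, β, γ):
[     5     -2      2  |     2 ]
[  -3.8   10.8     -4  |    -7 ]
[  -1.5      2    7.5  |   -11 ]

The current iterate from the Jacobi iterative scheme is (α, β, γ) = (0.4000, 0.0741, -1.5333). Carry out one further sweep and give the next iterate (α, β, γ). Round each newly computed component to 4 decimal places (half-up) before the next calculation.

One sweep:
  α = (2 - (-2)·0.0741 - (2)·-1.5333) / (5) = 1.0430
  β = (-7 - (-3.8)·0.4000 - (-4)·-1.5333) / (10.8) = -1.0753
  γ = (-11 - (-1.5)·0.4000 - (2)·0.0741) / (7.5) = -1.4064

(1.0430, -1.0753, -1.4064)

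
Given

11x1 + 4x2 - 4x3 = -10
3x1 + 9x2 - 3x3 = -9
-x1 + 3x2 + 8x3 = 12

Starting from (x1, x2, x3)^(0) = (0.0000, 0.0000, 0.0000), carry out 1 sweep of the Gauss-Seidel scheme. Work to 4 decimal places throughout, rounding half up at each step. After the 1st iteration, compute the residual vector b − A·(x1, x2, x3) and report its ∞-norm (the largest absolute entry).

Iteration 1:
  x1 = (-10 - (4)·0.0000 - (-4)·0.0000) / (11) = -0.9091
  x2 = (-9 - (3)·-0.9091 - (-3)·0.0000) / (9) = -0.6970
  x3 = (12 - (-1)·-0.9091 - (3)·-0.6970) / (8) = 1.6477
Residual b − A·x = (9.3789, 4.9434, 0.0003); ∞-norm = 9.3789

9.3789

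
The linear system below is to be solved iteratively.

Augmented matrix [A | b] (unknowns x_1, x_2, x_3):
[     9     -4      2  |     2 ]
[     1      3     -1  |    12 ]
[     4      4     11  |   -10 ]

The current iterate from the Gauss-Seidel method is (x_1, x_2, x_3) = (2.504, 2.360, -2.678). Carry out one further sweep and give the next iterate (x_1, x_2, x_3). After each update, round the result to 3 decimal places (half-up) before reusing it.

One sweep:
  x_1 = (2 - (-4)·2.360 - (2)·-2.678) / (9) = 1.866
  x_2 = (12 - (1)·1.866 - (-1)·-2.678) / (3) = 2.485
  x_3 = (-10 - (4)·1.866 - (4)·2.485) / (11) = -2.491

(1.866, 2.485, -2.491)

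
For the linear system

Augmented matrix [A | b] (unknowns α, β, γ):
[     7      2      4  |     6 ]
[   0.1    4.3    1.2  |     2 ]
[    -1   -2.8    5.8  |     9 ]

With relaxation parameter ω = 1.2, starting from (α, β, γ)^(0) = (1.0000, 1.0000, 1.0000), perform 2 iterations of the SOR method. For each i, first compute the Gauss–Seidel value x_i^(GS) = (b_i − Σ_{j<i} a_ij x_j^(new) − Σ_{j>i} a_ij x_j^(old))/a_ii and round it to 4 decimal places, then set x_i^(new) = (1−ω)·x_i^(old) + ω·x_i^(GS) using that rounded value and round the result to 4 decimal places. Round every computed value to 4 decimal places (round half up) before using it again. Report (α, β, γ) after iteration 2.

Iteration 1:
  α: GS value = (6 - (2)·1.0000 - (4)·1.0000) / (7) = 0.0000;  α ← (1−ω)·1.0000 + ω·0.0000 = -0.2000
  β: GS value = (2 - (0.1)·-0.2000 - (1.2)·1.0000) / (4.3) = 0.1907;  β ← (1−ω)·1.0000 + ω·0.1907 = 0.0288
  γ: GS value = (9 - (-1)·-0.2000 - (-2.8)·0.0288) / (5.8) = 1.5311;  γ ← (1−ω)·1.0000 + ω·1.5311 = 1.6373
Iteration 2:
  α: GS value = (6 - (2)·0.0288 - (4)·1.6373) / (7) = -0.0867;  α ← (1−ω)·-0.2000 + ω·-0.0867 = -0.0640
  β: GS value = (2 - (0.1)·-0.0640 - (1.2)·1.6373) / (4.3) = 0.0097;  β ← (1−ω)·0.0288 + ω·0.0097 = 0.0059
  γ: GS value = (9 - (-1)·-0.0640 - (-2.8)·0.0059) / (5.8) = 1.5435;  γ ← (1−ω)·1.6373 + ω·1.5435 = 1.5247

(-0.0640, 0.0059, 1.5247)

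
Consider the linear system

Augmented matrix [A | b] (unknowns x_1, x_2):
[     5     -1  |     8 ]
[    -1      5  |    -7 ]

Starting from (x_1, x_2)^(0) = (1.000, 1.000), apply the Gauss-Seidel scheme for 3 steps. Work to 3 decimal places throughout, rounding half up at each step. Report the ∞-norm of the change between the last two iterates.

Iteration 1:
  x_1 = (8 - (-1)·1.000) / (5) = 1.800
  x_2 = (-7 - (-1)·1.800) / (5) = -1.040
Iteration 2:
  x_1 = (8 - (-1)·-1.040) / (5) = 1.392
  x_2 = (-7 - (-1)·1.392) / (5) = -1.122
Iteration 3:
  x_1 = (8 - (-1)·-1.122) / (5) = 1.376
  x_2 = (-7 - (-1)·1.376) / (5) = -1.125
Change: (-0.016, -0.003) → max |·| = 0.016

0.016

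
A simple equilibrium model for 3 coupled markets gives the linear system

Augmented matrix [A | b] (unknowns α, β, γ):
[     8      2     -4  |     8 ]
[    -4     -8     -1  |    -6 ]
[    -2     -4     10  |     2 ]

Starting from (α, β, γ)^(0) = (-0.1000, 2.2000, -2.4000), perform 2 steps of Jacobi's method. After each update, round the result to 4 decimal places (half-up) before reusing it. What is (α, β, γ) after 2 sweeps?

(1.2550, 0.9925, 0.4900)

Iteration 1:
  α = (8 - (2)·2.2000 - (-4)·-2.4000) / (8) = -0.7500
  β = (-6 - (-4)·-0.1000 - (-1)·-2.4000) / (-8) = 1.1000
  γ = (2 - (-2)·-0.1000 - (-4)·2.2000) / (10) = 1.0600
Iteration 2:
  α = (8 - (2)·1.1000 - (-4)·1.0600) / (8) = 1.2550
  β = (-6 - (-4)·-0.7500 - (-1)·1.0600) / (-8) = 0.9925
  γ = (2 - (-2)·-0.7500 - (-4)·1.1000) / (10) = 0.4900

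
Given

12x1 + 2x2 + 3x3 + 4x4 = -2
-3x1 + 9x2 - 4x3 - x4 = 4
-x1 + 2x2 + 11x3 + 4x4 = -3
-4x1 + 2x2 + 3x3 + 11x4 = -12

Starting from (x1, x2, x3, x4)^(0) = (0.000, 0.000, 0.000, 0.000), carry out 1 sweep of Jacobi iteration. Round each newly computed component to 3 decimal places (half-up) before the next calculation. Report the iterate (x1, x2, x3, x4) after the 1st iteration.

(-0.167, 0.444, -0.273, -1.091)

Iteration 1:
  x1 = (-2 - (2)·0.000 - (3)·0.000 - (4)·0.000) / (12) = -0.167
  x2 = (4 - (-3)·0.000 - (-4)·0.000 - (-1)·0.000) / (9) = 0.444
  x3 = (-3 - (-1)·0.000 - (2)·0.000 - (4)·0.000) / (11) = -0.273
  x4 = (-12 - (-4)·0.000 - (2)·0.000 - (3)·0.000) / (11) = -1.091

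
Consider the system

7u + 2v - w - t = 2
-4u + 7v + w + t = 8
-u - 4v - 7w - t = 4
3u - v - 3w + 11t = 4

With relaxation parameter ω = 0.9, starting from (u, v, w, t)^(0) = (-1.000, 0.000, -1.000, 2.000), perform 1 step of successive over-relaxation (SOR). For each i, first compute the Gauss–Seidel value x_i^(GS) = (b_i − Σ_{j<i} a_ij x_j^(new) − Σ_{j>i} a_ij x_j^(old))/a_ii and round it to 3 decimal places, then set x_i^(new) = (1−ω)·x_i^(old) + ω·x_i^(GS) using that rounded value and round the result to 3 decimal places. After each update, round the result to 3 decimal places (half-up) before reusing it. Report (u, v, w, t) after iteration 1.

(0.286, 1.047, -1.446, 0.187)

Iteration 1:
  u: GS value = (2 - (2)·0.000 - (-1)·-1.000 - (-1)·2.000) / (7) = 0.429;  u ← (1−ω)·-1.000 + ω·0.429 = 0.286
  v: GS value = (8 - (-4)·0.286 - (1)·-1.000 - (1)·2.000) / (7) = 1.163;  v ← (1−ω)·0.000 + ω·1.163 = 1.047
  w: GS value = (4 - (-1)·0.286 - (-4)·1.047 - (-1)·2.000) / (-7) = -1.496;  w ← (1−ω)·-1.000 + ω·-1.496 = -1.446
  t: GS value = (4 - (3)·0.286 - (-1)·1.047 - (-3)·-1.446) / (11) = -0.014;  t ← (1−ω)·2.000 + ω·-0.014 = 0.187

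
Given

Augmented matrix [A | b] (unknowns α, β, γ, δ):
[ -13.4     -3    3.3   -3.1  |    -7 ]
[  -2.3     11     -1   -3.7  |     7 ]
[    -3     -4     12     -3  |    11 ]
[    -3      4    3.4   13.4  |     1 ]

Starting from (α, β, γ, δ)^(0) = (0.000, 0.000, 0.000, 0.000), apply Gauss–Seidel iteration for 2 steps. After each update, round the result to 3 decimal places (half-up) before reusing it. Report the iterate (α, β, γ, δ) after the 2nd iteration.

Iteration 1:
  α = (-7 - (-3)·0.000 - (3.3)·0.000 - (-3.1)·0.000) / (-13.4) = 0.522
  β = (7 - (-2.3)·0.522 - (-1)·0.000 - (-3.7)·0.000) / (11) = 0.746
  γ = (11 - (-3)·0.522 - (-4)·0.746 - (-3)·0.000) / (12) = 1.296
  δ = (1 - (-3)·0.522 - (4)·0.746 - (3.4)·1.296) / (13.4) = -0.360
Iteration 2:
  α = (-7 - (-3)·0.746 - (3.3)·1.296 - (-3.1)·-0.360) / (-13.4) = 0.758
  β = (7 - (-2.3)·0.758 - (-1)·1.296 - (-3.7)·-0.360) / (11) = 0.792
  γ = (11 - (-3)·0.758 - (-4)·0.792 - (-3)·-0.360) / (12) = 1.280
  δ = (1 - (-3)·0.758 - (4)·0.792 - (3.4)·1.280) / (13.4) = -0.317

(0.758, 0.792, 1.280, -0.317)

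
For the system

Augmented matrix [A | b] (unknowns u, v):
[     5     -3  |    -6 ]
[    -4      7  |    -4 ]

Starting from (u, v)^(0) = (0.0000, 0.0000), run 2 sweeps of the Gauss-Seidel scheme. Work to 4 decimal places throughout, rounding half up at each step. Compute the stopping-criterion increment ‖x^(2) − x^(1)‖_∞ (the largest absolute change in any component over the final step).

Iteration 1:
  u = (-6 - (-3)·0.0000) / (5) = -1.2000
  v = (-4 - (-4)·-1.2000) / (7) = -1.2571
Iteration 2:
  u = (-6 - (-3)·-1.2571) / (5) = -1.9543
  v = (-4 - (-4)·-1.9543) / (7) = -1.6882
Change: (-0.7543, -0.4311) → max |·| = 0.7543

0.7543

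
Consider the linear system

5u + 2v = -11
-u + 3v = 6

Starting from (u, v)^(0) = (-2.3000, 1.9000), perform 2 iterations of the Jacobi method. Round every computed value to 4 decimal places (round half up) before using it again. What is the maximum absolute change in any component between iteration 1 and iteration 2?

0.2667

Iteration 1:
  u = (-11 - (2)·1.9000) / (5) = -2.9600
  v = (6 - (-1)·-2.3000) / (3) = 1.2333
Iteration 2:
  u = (-11 - (2)·1.2333) / (5) = -2.6933
  v = (6 - (-1)·-2.9600) / (3) = 1.0133
Change: (0.2667, -0.2200) → max |·| = 0.2667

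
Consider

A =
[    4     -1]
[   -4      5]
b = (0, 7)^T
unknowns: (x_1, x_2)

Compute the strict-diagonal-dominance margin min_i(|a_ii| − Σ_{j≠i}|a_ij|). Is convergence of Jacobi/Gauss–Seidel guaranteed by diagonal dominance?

1

row 1: |4| − (1) = 3
row 2: |5| − (4) = 1
minimum over rows = 1 → strictly diagonally dominant (convergence guaranteed)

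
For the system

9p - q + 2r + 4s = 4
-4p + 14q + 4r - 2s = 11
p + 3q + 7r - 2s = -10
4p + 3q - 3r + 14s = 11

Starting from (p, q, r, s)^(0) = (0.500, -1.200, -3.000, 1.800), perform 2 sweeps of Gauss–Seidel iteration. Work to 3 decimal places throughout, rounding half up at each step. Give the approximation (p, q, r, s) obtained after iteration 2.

(1.084, 1.594, -2.285, -0.355)

Iteration 1:
  p = (4 - (-1)·-1.200 - (2)·-3.000 - (4)·1.800) / (9) = 0.178
  q = (11 - (-4)·0.178 - (4)·-3.000 - (-2)·1.800) / (14) = 1.951
  r = (-10 - (1)·0.178 - (3)·1.951 - (-2)·1.800) / (7) = -1.776
  s = (11 - (4)·0.178 - (3)·1.951 - (-3)·-1.776) / (14) = -0.064
Iteration 2:
  p = (4 - (-1)·1.951 - (2)·-1.776 - (4)·-0.064) / (9) = 1.084
  q = (11 - (-4)·1.084 - (4)·-1.776 - (-2)·-0.064) / (14) = 1.594
  r = (-10 - (1)·1.084 - (3)·1.594 - (-2)·-0.064) / (7) = -2.285
  s = (11 - (4)·1.084 - (3)·1.594 - (-3)·-2.285) / (14) = -0.355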